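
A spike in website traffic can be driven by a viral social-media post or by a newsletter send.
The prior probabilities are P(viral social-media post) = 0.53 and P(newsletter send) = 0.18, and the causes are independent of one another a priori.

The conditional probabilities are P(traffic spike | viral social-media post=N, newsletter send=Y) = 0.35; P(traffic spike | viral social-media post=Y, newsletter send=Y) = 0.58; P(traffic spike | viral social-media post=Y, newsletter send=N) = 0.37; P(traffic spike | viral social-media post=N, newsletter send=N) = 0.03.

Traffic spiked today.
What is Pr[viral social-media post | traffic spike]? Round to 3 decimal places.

Pr[viral social-media post | traffic spike] ≈ 0.840

P(traffic spike) = 0.03×0.47×0.82 + 0.35×0.47×0.18 + 0.37×0.53×0.82 + 0.58×0.53×0.18 = 0.011562 + 0.029610 + 0.160802 + 0.055332 = 0.257306
Of this, 0.216134 comes from 0.160802 + 0.055332 (the viral social-media post=true cases).
P(viral social-media post | traffic spike) = 0.216134 / 0.257306 ≈ 0.840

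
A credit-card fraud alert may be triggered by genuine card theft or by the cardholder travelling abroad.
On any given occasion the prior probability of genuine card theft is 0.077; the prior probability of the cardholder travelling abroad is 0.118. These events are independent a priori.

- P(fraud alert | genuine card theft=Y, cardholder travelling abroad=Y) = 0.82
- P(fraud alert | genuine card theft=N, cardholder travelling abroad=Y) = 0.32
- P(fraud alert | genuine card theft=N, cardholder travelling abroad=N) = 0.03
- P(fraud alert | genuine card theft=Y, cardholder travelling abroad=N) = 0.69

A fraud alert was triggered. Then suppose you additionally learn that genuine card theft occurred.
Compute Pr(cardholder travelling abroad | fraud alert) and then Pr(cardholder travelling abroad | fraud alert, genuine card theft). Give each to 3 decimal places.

Pr(cardholder travelling abroad | fraud alert) ≈ 0.372; Pr(cardholder travelling abroad | fraud alert, genuine card theft) ≈ 0.137

P(fraud alert) = 0.03·0.923·0.882 + 0.32·0.923·0.118 + 0.69·0.077·0.882 + 0.82·0.077·0.118 = 0.024423 + 0.034852 + 0.046861 + 0.007451 = 0.113587
Restricting to configurations with cardholder travelling abroad present: 0.034852 + 0.007451 = 0.042303.
P(cardholder travelling abroad | fraud alert) = 0.042303 / 0.113587 ≈ 0.372

Now also conditioning on genuine card theft=true:
Numerator (weight on configurations with cardholder travelling abroad): 0.82*0.118 = 0.096760
Normalizer over all consistent configurations: 0.69*0.882 + 0.82*0.118 = 0.705340
Posterior = 0.096760 / 0.705340 ≈ 0.137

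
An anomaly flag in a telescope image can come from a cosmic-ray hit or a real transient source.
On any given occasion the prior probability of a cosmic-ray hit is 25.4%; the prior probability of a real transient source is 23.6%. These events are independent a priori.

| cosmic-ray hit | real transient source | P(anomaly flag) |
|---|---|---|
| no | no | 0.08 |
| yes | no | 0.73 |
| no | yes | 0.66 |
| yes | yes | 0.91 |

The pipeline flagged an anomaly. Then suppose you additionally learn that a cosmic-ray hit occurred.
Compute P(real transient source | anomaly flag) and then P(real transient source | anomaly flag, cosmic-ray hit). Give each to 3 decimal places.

By total probability over the 4 (cosmic-ray hit, real transient source) configurations:
  P(anomaly flag) = 0.08×0.746×0.764 + 0.66×0.746×0.236 + 0.73×0.254×0.764 + 0.91×0.254×0.236
        = 0.045596 + 0.116197 + 0.141661 + 0.054549 = 0.358003
Configurations with real transient source contribute 0.170746, so
  P(real transient source | anomaly flag) = 0.170746 / 0.358003 ≈ 0.477

Now also conditioning on cosmic-ray hit=true:
P(anomaly flag | cosmic-ray hit) = 0.73×0.764 + 0.91×0.236 = 0.557720 + 0.214760 = 0.772480
Of this, 0.214760 comes from 0.91×0.236 (the real transient source=true cases).
Hence the posterior is 0.214760/0.772480 ≈ 0.278.
— cosmic-ray hit explains away the evidence for real transient source.

P(real transient source | anomaly flag) ≈ 0.477; P(real transient source | anomaly flag, cosmic-ray hit) ≈ 0.278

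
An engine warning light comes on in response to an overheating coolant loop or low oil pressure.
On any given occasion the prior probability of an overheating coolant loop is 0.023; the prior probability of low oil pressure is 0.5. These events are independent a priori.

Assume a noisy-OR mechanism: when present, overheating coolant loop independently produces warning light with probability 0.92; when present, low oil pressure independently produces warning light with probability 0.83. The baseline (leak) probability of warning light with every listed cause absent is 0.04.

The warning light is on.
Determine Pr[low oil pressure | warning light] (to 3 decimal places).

Pr[low oil pressure | warning light] ≈ 0.933

Under noisy-OR, P(warning light | causes) = 1 − (1−0.04)·∏(1−qᵢ) over the active causes.
Enumerate the 4 (overheating coolant loop, low oil pressure) configurations and weight by the priors:
  P(warning light) = 0.04*0.977*0.5 + 0.8368*0.977*0.5 + 0.9232*0.023*0.5 + 0.986944*0.023*0.5
        = 0.019540 + 0.408777 + 0.010617 + 0.011350 = 0.450284
The terms with low oil pressure present sum to 0.420127, so
  P(low oil pressure | warning light) = 0.420127 / 0.450284 ≈ 0.933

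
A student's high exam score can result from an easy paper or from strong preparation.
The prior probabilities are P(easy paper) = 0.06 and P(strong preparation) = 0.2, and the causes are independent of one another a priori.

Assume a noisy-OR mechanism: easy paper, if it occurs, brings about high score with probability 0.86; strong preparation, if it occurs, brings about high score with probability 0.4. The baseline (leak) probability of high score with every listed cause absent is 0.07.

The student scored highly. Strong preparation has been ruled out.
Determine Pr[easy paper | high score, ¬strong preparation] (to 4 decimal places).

Pr[easy paper | high score, ¬strong preparation] ≈ 0.4423

Under noisy-OR, P(high score | causes) = 1 − (1−0.07)·∏(1−qᵢ) over the active causes.
P(high score | ¬strong preparation) = 0.07*0.94 + 0.8698*0.06 = 0.065800 + 0.052188 = 0.117988
Of this, 0.052188 comes from 0.8698*0.06 (the easy paper=true cases).
So P(easy paper | high score, ¬strong preparation) = 0.052188/0.117988 ≈ 0.4423.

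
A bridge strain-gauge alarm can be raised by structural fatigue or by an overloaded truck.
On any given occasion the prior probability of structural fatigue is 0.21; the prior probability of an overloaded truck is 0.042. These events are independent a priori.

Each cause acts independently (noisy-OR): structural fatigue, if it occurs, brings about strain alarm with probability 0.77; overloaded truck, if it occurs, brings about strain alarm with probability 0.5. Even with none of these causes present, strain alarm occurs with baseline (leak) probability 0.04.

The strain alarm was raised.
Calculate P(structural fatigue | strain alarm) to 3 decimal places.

P(structural fatigue | strain alarm) ≈ 0.776

Under noisy-OR, P(strain alarm | causes) = 1 − (1−0.04)·∏(1−qᵢ) over the active causes.
P(strain alarm) = 0.04·0.79·0.958 + 0.52·0.79·0.042 + 0.7792·0.21·0.958 + 0.8896·0.21·0.042 = 0.030273 + 0.017254 + 0.156759 + 0.007846 = 0.212132
The structural fatigue-present share is 0.156759 + 0.007846 = 0.164605.
P(structural fatigue | strain alarm) = 0.164605 / 0.212132 ≈ 0.776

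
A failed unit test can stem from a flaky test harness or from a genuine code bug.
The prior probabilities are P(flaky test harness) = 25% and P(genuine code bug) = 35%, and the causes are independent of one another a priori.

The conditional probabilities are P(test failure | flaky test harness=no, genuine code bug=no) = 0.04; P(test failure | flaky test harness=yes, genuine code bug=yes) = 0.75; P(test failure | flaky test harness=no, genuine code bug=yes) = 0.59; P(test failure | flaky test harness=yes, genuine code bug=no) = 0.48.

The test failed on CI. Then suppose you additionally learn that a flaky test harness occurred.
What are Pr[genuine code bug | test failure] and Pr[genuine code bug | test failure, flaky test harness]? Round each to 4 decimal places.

Pr[genuine code bug | test failure] ≈ 0.6934; Pr[genuine code bug | test failure, flaky test harness] ≈ 0.4569

Numerator (weight on configurations with genuine code bug): 0.154875 + 0.065625 = 0.220500
The normalizing constant is 0.04·0.75·0.65 + 0.59·0.75·0.35 + 0.48·0.25·0.65 + 0.75·0.25·0.35 = 0.318000
P(genuine code bug | test failure) = 0.220500/0.318000 ≈ 0.6934

Now also conditioning on flaky test harness=true:
By total probability over both values of genuine code bug:
  P(test failure | flaky test harness) = 0.48×0.65 + 0.75×0.35
        = 0.312000 + 0.262500 = 0.574500
Keeping only the genuine code bug-present terms gives 0.262500, so
  P(genuine code bug | test failure, flaky test harness) = 0.262500 / 0.574500 ≈ 0.4569
The drop from 0.6934 to 0.4569 is the explaining-away (discounting) effect.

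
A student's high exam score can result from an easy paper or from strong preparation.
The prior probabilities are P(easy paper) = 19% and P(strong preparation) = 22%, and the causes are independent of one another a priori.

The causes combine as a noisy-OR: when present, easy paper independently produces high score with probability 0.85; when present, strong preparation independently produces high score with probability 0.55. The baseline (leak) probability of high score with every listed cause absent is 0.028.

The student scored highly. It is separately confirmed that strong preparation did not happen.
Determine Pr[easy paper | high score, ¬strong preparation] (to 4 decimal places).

Under noisy-OR, P(high score | causes) = 1 − (1−0.028)·∏(1−qᵢ) over the active causes.
Numerator (weight on configurations with easy paper): 0.8542·0.19 = 0.162298
The normalizing constant is 0.028·0.81 + 0.8542·0.19 = 0.184978
Posterior = 0.162298 / 0.184978 ≈ 0.8774

Pr[easy paper | high score, ¬strong preparation] ≈ 0.8774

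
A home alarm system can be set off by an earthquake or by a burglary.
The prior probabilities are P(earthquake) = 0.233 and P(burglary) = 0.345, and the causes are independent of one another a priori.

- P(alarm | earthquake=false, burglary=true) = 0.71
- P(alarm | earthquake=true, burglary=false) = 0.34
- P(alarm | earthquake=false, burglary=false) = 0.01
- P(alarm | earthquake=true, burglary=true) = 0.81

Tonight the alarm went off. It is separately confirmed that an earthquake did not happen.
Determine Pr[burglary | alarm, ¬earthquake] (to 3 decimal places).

Pr[burglary | alarm, ¬earthquake] ≈ 0.974

By total probability over both values of burglary:
  P(alarm | ¬earthquake) = 0.01*0.655 + 0.71*0.345
        = 0.006550 + 0.244950 = 0.251500
The terms with burglary present sum to 0.244950, so
  P(burglary | alarm, ¬earthquake) = 0.244950 / 0.251500 ≈ 0.974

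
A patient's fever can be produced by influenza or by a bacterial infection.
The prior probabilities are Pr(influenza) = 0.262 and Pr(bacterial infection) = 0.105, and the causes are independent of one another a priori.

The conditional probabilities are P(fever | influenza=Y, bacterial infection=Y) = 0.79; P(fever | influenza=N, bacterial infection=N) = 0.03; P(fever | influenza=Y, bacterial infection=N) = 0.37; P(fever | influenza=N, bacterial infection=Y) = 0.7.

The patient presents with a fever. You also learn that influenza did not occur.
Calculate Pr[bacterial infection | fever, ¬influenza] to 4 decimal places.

P(fever | ¬influenza) = 0.03·0.895 + 0.7·0.105 = 0.026850 + 0.073500 = 0.100350
Of this, 0.073500 comes from 0.7·0.105 (the bacterial infection=true cases).
So P(bacterial infection | fever, ¬influenza) = 0.073500/0.100350 ≈ 0.7324.

Pr[bacterial infection | fever, ¬influenza] ≈ 0.7324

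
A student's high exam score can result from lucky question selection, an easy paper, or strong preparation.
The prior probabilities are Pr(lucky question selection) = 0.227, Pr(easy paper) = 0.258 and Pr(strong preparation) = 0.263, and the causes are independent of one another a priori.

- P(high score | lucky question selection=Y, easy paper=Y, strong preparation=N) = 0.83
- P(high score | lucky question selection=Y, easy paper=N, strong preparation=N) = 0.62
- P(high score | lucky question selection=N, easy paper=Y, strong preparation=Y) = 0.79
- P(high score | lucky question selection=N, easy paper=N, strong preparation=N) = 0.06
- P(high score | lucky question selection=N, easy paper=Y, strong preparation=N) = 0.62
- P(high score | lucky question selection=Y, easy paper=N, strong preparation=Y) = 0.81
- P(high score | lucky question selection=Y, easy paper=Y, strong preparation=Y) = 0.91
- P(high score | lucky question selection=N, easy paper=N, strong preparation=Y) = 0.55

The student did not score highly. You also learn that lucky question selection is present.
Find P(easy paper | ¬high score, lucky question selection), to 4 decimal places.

P(¬high score | lucky question selection) = 0.38×0.742×0.737 + 0.19×0.742×0.263 + 0.17×0.258×0.737 + 0.09×0.258×0.263 = 0.207805 + 0.037078 + 0.032325 + 0.006107 = 0.283315
Restricting to configurations with easy paper present: 0.032325 + 0.006107 = 0.038432.
P(easy paper | ¬high score, lucky question selection) = 0.038432 / 0.283315 ≈ 0.1357

P(easy paper | ¬high score, lucky question selection) ≈ 0.1357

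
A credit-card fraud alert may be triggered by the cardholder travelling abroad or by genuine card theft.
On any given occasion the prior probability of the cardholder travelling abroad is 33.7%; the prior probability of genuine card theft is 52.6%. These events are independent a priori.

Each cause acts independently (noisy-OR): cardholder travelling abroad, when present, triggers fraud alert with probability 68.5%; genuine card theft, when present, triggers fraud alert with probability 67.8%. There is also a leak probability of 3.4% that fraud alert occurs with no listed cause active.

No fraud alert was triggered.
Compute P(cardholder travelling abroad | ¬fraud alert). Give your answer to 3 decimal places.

P(cardholder travelling abroad | ¬fraud alert) ≈ 0.138

Under noisy-OR, P(fraud alert | causes) = 1 − (1−0.034)·∏(1−qᵢ) over the active causes.
Weight on cardholder travelling abroad=true, given the evidence: 0.048607 + 0.017368 = 0.065975
Normalizer over all consistent configurations: 0.966*0.663*0.474 + 0.311052*0.663*0.526 + 0.30429*0.337*0.474 + 0.097981*0.337*0.526 = 0.478028
Posterior = 0.065975 / 0.478028 ≈ 0.138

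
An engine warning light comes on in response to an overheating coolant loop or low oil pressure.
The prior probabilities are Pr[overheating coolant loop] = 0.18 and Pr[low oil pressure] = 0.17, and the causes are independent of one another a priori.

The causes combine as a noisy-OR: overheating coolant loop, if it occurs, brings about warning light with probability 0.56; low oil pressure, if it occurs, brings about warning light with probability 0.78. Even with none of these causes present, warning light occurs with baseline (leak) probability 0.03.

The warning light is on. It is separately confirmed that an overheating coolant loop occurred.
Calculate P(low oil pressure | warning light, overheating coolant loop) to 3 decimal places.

P(low oil pressure | warning light, overheating coolant loop) ≈ 0.245

Under noisy-OR, P(warning light | causes) = 1 − (1−0.03)·∏(1−qᵢ) over the active causes.
Enumerate both values of low oil pressure and weight by the priors:
  P(warning light | overheating coolant loop) = 0.5732*0.83 + 0.906104*0.17
        = 0.475756 + 0.154038 = 0.629794
Configurations with low oil pressure contribute 0.154038, so
  P(low oil pressure | warning light, overheating coolant loop) = 0.154038 / 0.629794 ≈ 0.245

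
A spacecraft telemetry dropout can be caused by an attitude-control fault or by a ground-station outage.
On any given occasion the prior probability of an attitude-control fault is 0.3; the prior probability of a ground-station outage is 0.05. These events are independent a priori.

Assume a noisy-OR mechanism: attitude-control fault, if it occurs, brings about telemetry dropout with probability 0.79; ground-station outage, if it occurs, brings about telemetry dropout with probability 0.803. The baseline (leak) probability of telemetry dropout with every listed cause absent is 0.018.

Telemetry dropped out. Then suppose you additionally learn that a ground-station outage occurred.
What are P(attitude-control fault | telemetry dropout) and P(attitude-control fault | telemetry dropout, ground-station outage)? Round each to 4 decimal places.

Under noisy-OR, P(telemetry dropout | causes) = 1 − (1−0.018)·∏(1−qᵢ) over the active causes.
Enumerate the 4 (attitude-control fault, ground-station outage) configurations and weight by the priors:
  P(telemetry dropout) = 0.018·0.7·0.95 + 0.806546·0.7·0.05 + 0.79378·0.3·0.95 + 0.959375·0.3·0.05
        = 0.011970 + 0.028229 + 0.226227 + 0.014391 = 0.280817
Configurations with attitude-control fault contribute 0.240618, so
  P(attitude-control fault | telemetry dropout) = 0.240618 / 0.280817 ≈ 0.8568

Now also conditioning on ground-station outage=true:
By total probability over both values of attitude-control fault:
  P(telemetry dropout | ground-station outage) = 0.806546×0.7 + 0.959375×0.3
        = 0.564582 + 0.287812 = 0.852394
The terms with attitude-control fault present sum to 0.287812, so
  P(attitude-control fault | telemetry dropout, ground-station outage) = 0.287812 / 0.852394 ≈ 0.3377

P(attitude-control fault | telemetry dropout) ≈ 0.8568; P(attitude-control fault | telemetry dropout, ground-station outage) ≈ 0.3377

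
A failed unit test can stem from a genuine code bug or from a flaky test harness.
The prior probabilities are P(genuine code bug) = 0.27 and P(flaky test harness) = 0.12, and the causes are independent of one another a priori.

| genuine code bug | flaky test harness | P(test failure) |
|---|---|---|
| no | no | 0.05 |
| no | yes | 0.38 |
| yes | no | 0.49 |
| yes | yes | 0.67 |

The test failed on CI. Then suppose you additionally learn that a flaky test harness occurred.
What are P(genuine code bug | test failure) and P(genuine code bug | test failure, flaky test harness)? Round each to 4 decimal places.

P(genuine code bug | test failure) ≈ 0.6786; P(genuine code bug | test failure, flaky test harness) ≈ 0.3947

Enumerate the 4 (genuine code bug, flaky test harness) configurations and weight by the priors:
  P(test failure) = 0.05*0.73*0.88 + 0.38*0.73*0.12 + 0.49*0.27*0.88 + 0.67*0.27*0.12
        = 0.032120 + 0.033288 + 0.116424 + 0.021708 = 0.203540
Configurations with genuine code bug contribute 0.138132, so
  P(genuine code bug | test failure) = 0.138132 / 0.203540 ≈ 0.6786

Now also conditioning on flaky test harness=true:
Enumerate both values of genuine code bug and weight by the priors:
  P(test failure | flaky test harness) = 0.38×0.73 + 0.67×0.27
        = 0.277400 + 0.180900 = 0.458300
The terms with genuine code bug present sum to 0.180900, so
  P(genuine code bug | test failure, flaky test harness) = 0.180900 / 0.458300 ≈ 0.3947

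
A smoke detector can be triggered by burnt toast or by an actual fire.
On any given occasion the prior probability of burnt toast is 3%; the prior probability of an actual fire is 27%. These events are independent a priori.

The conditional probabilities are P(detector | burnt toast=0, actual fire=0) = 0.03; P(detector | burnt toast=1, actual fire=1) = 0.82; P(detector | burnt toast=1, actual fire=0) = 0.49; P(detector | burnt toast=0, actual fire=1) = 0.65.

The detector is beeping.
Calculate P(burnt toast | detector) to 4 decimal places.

Sum P(detector|·) weighted by the priors over the 4 (burnt toast, actual fire) configurations:
  P(detector) = 0.03*0.97*0.73 + 0.65*0.97*0.27 + 0.49*0.03*0.73 + 0.82*0.03*0.27
        = 0.021243 + 0.170235 + 0.010731 + 0.006642 = 0.208851
The terms with burnt toast present sum to 0.017373, so
  P(burnt toast | detector) = 0.017373 / 0.208851 ≈ 0.0832

P(burnt toast | detector) ≈ 0.0832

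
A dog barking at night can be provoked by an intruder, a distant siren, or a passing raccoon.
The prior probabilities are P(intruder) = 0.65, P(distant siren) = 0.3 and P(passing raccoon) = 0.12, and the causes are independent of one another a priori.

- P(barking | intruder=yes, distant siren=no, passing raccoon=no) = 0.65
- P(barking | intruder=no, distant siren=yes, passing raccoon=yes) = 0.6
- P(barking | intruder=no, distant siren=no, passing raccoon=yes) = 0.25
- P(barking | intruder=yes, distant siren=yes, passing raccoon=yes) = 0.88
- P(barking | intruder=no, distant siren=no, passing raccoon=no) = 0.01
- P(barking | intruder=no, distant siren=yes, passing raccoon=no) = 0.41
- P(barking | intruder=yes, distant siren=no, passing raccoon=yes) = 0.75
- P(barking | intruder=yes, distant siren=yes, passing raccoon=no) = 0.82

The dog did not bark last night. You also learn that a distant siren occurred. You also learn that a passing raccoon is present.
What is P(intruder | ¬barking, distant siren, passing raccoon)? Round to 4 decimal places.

P(intruder | ¬barking, distant siren, passing raccoon) ≈ 0.3578

Enumerate both values of intruder and weight by the priors:
  P(¬barking | distant siren, passing raccoon) = 0.4×0.35 + 0.12×0.65
        = 0.140000 + 0.078000 = 0.218000
Configurations with intruder contribute 0.078000, so
  P(intruder | ¬barking, distant siren, passing raccoon) = 0.078000 / 0.218000 ≈ 0.3578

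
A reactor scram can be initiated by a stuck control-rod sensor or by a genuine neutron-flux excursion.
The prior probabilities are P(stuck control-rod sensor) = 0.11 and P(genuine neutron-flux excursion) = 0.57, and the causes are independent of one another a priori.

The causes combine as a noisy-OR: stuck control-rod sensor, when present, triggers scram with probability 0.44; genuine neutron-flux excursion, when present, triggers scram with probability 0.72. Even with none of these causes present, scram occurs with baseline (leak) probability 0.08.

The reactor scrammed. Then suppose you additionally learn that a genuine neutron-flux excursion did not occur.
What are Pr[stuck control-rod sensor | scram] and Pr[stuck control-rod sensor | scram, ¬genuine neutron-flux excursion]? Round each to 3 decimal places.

Under noisy-OR, P(scram | causes) = 1 − (1−0.08)·∏(1−qᵢ) over the active causes.
For the numerator, keep only stuck control-rod sensor=true terms: 0.022931 + 0.053655 = 0.076586
Denominator P(scram): 0.08·0.89·0.43 + 0.7424·0.89·0.57 + 0.4848·0.11·0.43 + 0.855744·0.11·0.57 = 0.483822
P(stuck control-rod sensor | scram) = 0.076586/0.483822 ≈ 0.158

Now also conditioning on genuine neutron-flux excursion≠true:
Numerator (weight on configurations with stuck control-rod sensor): 0.4848·0.11 = 0.053328
Denominator P(scram | ¬genuine neutron-flux excursion): 0.08·0.89 + 0.4848·0.11 = 0.124528
P(stuck control-rod sensor | scram, ¬genuine neutron-flux excursion) = 0.053328/0.124528 ≈ 0.428

Pr[stuck control-rod sensor | scram] ≈ 0.158; Pr[stuck control-rod sensor | scram, ¬genuine neutron-flux excursion] ≈ 0.428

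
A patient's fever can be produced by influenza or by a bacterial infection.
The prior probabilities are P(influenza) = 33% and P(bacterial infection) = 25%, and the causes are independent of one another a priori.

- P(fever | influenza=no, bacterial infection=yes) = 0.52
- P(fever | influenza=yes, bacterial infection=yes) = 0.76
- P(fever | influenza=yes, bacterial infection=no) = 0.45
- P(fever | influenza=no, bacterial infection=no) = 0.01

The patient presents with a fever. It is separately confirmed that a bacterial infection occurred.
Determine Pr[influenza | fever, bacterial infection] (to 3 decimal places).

Weight on influenza=true, given the evidence: 0.76×0.33 = 0.250800
Denominator P(fever | bacterial infection): 0.52×0.67 + 0.76×0.33 = 0.599200
Posterior = 0.250800 / 0.599200 ≈ 0.419

Pr[influenza | fever, bacterial infection] ≈ 0.419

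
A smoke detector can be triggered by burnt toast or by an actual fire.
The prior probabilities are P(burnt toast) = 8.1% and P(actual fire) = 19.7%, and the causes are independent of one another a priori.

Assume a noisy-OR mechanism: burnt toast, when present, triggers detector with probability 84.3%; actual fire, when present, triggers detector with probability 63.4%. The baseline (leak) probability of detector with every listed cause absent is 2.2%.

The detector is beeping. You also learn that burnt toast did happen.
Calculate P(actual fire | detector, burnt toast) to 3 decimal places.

P(actual fire | detector, burnt toast) ≈ 0.215

Under noisy-OR, P(detector | causes) = 1 − (1−0.022)·∏(1−qᵢ) over the active causes.
Enumerate both values of actual fire and weight by the priors:
  P(detector | burnt toast) = 0.846454×0.803 + 0.943802×0.197
        = 0.679703 + 0.185929 = 0.865632
Keeping only the actual fire-present terms gives 0.185929, so
  P(actual fire | detector, burnt toast) = 0.185929 / 0.865632 ≈ 0.215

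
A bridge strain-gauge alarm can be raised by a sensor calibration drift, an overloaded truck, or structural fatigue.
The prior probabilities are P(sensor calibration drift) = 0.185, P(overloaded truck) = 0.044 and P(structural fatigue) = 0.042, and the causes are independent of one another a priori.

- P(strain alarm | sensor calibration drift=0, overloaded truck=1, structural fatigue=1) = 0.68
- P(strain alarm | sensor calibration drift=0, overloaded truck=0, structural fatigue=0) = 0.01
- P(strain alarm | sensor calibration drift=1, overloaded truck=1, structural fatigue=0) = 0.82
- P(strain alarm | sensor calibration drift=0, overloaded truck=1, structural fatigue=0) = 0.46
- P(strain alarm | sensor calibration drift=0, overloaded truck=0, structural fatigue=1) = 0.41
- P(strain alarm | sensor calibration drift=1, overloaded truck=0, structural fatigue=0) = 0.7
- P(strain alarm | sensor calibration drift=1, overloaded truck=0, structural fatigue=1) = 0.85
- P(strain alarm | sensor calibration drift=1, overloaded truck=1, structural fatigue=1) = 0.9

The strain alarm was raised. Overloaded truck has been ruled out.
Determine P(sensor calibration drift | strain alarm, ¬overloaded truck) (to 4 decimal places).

P(sensor calibration drift | strain alarm, ¬overloaded truck) ≈ 0.8568

P(strain alarm | ¬overloaded truck) = 0.01×0.815×0.958 + 0.41×0.815×0.042 + 0.7×0.185×0.958 + 0.85×0.185×0.042 = 0.007808 + 0.014034 + 0.124061 + 0.006605 = 0.152508
The sensor calibration drift-present share is 0.124061 + 0.006605 = 0.130666.
Hence the posterior is 0.130666/0.152508 ≈ 0.8568.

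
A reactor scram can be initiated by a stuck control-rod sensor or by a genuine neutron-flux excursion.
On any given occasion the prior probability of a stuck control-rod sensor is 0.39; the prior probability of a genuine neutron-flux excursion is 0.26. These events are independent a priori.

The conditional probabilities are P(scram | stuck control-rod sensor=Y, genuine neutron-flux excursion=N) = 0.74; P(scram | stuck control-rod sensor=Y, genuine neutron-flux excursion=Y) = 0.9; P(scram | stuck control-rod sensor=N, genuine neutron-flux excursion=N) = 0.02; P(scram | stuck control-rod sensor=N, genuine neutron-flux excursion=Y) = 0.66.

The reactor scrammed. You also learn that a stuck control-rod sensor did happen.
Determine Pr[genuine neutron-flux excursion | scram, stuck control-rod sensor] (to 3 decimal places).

By total probability over both values of genuine neutron-flux excursion:
  P(scram | stuck control-rod sensor) = 0.74·0.74 + 0.9·0.26
        = 0.547600 + 0.234000 = 0.781600
Configurations with genuine neutron-flux excursion contribute 0.234000, so
  P(genuine neutron-flux excursion | scram, stuck control-rod sensor) = 0.234000 / 0.781600 ≈ 0.299

Pr[genuine neutron-flux excursion | scram, stuck control-rod sensor] ≈ 0.299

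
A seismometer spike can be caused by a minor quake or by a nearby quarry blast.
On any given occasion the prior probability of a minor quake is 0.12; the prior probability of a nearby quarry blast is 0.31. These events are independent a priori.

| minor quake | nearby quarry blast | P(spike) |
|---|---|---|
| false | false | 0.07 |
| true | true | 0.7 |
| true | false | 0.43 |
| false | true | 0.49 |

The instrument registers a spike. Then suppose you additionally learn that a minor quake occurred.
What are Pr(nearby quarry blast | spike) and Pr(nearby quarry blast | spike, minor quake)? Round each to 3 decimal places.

Pr(nearby quarry blast | spike) ≈ 0.672; Pr(nearby quarry blast | spike, minor quake) ≈ 0.422

P(spike) = 0.07·0.88·0.69 + 0.49·0.88·0.31 + 0.43·0.12·0.69 + 0.7·0.12·0.31 = 0.042504 + 0.133672 + 0.035604 + 0.026040 = 0.237820
Restricting to configurations with nearby quarry blast present: 0.133672 + 0.026040 = 0.159712.
P(nearby quarry blast | spike) = 0.159712 / 0.237820 ≈ 0.672

Now condition on the additional information:
Enumerate both values of nearby quarry blast and weight by the priors:
  P(spike | minor quake) = 0.43*0.69 + 0.7*0.31
        = 0.296700 + 0.217000 = 0.513700
Keeping only the nearby quarry blast-present terms gives 0.217000, so
  P(nearby quarry blast | spike, minor quake) = 0.217000 / 0.513700 ≈ 0.422
This is intercausal reasoning (explaining away): once minor quake accounts for the spike, nearby quarry blast becomes less likely.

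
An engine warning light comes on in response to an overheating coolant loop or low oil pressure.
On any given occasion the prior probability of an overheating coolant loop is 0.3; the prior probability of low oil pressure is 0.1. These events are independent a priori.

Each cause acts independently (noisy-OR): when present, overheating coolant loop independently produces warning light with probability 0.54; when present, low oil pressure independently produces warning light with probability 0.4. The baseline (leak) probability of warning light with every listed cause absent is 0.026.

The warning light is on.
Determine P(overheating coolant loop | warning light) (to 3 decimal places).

P(overheating coolant loop | warning light) ≈ 0.790

Under noisy-OR, P(warning light | causes) = 1 − (1−0.026)·∏(1−qᵢ) over the active causes.
Sum P(warning light|·) weighted by the priors over the 4 (overheating coolant loop, low oil pressure) configurations:
  P(warning light) = 0.026*0.7*0.9 + 0.4156*0.7*0.1 + 0.55196*0.3*0.9 + 0.731176*0.3*0.1
        = 0.016380 + 0.029092 + 0.149029 + 0.021935 = 0.216436
Configurations with overheating coolant loop contribute 0.170964, so
  P(overheating coolant loop | warning light) = 0.170964 / 0.216436 ≈ 0.790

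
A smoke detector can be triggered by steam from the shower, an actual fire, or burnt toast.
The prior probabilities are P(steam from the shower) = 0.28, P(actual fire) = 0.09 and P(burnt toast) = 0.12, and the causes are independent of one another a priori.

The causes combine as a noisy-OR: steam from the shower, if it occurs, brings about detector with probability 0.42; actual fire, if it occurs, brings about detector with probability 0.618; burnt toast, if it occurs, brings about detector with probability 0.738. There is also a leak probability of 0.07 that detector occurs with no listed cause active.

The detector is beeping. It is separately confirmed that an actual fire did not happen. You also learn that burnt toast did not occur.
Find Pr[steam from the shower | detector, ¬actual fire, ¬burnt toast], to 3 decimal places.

Under noisy-OR, P(detector | causes) = 1 − (1−0.07)·∏(1−qᵢ) over the active causes.
P(detector | ¬actual fire, ¬burnt toast) = 0.07*0.72 + 0.4606*0.28 = 0.050400 + 0.128968 = 0.179368
Restricting to configurations with steam from the shower present: 0.4606*0.28 = 0.128968.
Hence the posterior is 0.128968/0.179368 ≈ 0.719.

Pr[steam from the shower | detector, ¬actual fire, ¬burnt toast] ≈ 0.719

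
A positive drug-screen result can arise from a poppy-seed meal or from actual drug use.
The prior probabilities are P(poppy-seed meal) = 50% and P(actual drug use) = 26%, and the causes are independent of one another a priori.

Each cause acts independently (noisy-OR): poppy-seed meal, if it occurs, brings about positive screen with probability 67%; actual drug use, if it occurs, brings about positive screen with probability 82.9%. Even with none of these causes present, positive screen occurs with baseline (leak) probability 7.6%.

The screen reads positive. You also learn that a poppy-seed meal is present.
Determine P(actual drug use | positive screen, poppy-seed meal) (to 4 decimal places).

P(actual drug use | positive screen, poppy-seed meal) ≈ 0.3239

Under noisy-OR, P(positive screen | causes) = 1 − (1−0.076)·∏(1−qᵢ) over the active causes.
Numerator (weight on configurations with actual drug use): 0.947859×0.26 = 0.246443
The normalizing constant is 0.69508×0.74 + 0.947859×0.26 = 0.760802
P(actual drug use | positive screen, poppy-seed meal) = 0.246443/0.760802 ≈ 0.3239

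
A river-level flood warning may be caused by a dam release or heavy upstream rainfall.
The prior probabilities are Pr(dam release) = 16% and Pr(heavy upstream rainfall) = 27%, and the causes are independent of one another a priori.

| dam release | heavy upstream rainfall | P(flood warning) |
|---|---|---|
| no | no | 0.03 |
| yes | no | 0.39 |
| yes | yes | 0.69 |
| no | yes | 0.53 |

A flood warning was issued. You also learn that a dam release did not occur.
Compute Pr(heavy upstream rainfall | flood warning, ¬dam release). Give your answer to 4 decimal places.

Pr(heavy upstream rainfall | flood warning, ¬dam release) ≈ 0.8673

P(flood warning | ¬dam release) = 0.03*0.73 + 0.53*0.27 = 0.021900 + 0.143100 = 0.165000
The heavy upstream rainfall-present share is 0.53*0.27 = 0.143100.
P(heavy upstream rainfall | flood warning, ¬dam release) = 0.143100 / 0.165000 ≈ 0.8673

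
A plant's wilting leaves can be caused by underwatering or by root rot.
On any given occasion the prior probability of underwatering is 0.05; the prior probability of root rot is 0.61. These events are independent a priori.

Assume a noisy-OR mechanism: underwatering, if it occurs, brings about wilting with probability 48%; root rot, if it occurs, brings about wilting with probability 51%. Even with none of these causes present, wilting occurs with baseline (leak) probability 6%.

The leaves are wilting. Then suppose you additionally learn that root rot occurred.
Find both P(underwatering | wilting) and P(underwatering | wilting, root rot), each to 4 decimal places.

Under noisy-OR, P(wilting | causes) = 1 − (1−0.06)·∏(1−qᵢ) over the active causes.
Enumerate the 4 (underwatering, root rot) configurations and weight by the priors:
  P(wilting) = 0.06*0.95*0.39 + 0.5394*0.95*0.61 + 0.5112*0.05*0.39 + 0.760488*0.05*0.61
        = 0.022230 + 0.312582 + 0.009968 + 0.023195 = 0.367975
Configurations with underwatering contribute 0.033163, so
  P(underwatering | wilting) = 0.033163 / 0.367975 ≈ 0.0901

Now also conditioning on root rot=true:
Sum P(wilting|·) weighted by the priors over both values of underwatering:
  P(wilting | root rot) = 0.5394*0.95 + 0.760488*0.05
        = 0.512430 + 0.038024 = 0.550454
Keeping only the underwatering-present terms gives 0.038024, so
  P(underwatering | wilting, root rot) = 0.038024 / 0.550454 ≈ 0.0691

P(underwatering | wilting) ≈ 0.0901; P(underwatering | wilting, root rot) ≈ 0.0691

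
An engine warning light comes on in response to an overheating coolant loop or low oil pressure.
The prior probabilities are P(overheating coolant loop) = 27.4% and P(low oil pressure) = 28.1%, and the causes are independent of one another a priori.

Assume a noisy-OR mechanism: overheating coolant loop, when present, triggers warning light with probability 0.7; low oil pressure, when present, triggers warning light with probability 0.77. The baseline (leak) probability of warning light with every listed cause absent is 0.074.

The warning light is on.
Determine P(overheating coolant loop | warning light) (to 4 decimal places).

P(overheating coolant loop | warning light) ≈ 0.5183

Under noisy-OR, P(warning light | causes) = 1 − (1−0.074)·∏(1−qᵢ) over the active causes.
Weight on overheating coolant loop=true, given the evidence: 0.142278 + 0.072075 = 0.214353
The normalizing constant is 0.074*0.726*0.719 + 0.78702*0.726*0.281 + 0.7222*0.274*0.719 + 0.936106*0.274*0.281 = 0.413538
P(overheating coolant loop | warning light) = 0.214353/0.413538 ≈ 0.5183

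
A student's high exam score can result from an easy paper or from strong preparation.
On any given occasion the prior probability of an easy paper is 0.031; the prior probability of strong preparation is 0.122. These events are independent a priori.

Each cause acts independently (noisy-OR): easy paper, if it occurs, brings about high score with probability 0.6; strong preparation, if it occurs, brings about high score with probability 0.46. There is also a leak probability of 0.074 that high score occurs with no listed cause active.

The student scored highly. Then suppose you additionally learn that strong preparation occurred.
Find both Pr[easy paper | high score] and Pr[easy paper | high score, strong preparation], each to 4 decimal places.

Under noisy-OR, P(high score | causes) = 1 − (1−0.074)·∏(1−qᵢ) over the active causes.
For the numerator, keep only easy paper=true terms: 0.017136 + 0.003026 = 0.020162
Normalizer over all consistent configurations: 0.074*0.969*0.878 + 0.49996*0.969*0.122 + 0.6296*0.031*0.878 + 0.799984*0.031*0.122 = 0.142224
Posterior = 0.020162 / 0.142224 ≈ 0.1418

Now also conditioning on strong preparation=true:
By total probability over both values of easy paper:
  P(high score | strong preparation) = 0.49996·0.969 + 0.799984·0.031
        = 0.484461 + 0.024800 = 0.509261
Configurations with easy paper contribute 0.024800, so
  P(easy paper | high score, strong preparation) = 0.024800 / 0.509261 ≈ 0.0487

Pr[easy paper | high score] ≈ 0.1418; Pr[easy paper | high score, strong preparation] ≈ 0.0487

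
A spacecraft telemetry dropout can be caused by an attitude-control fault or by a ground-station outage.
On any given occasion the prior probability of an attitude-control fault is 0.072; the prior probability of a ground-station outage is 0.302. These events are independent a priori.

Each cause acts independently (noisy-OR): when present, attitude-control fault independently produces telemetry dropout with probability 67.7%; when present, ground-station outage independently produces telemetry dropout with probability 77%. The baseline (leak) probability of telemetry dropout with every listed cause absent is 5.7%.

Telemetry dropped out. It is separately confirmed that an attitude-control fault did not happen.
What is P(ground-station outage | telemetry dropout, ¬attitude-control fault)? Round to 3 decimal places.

P(ground-station outage | telemetry dropout, ¬attitude-control fault) ≈ 0.856

Under noisy-OR, P(telemetry dropout | causes) = 1 − (1−0.057)·∏(1−qᵢ) over the active causes.
Sum P(telemetry dropout|·) weighted by the priors over both values of ground-station outage:
  P(telemetry dropout | ¬attitude-control fault) = 0.057*0.698 + 0.78311*0.302
        = 0.039786 + 0.236499 = 0.276285
Configurations with ground-station outage contribute 0.236499, so
  P(ground-station outage | telemetry dropout, ¬attitude-control fault) = 0.236499 / 0.276285 ≈ 0.856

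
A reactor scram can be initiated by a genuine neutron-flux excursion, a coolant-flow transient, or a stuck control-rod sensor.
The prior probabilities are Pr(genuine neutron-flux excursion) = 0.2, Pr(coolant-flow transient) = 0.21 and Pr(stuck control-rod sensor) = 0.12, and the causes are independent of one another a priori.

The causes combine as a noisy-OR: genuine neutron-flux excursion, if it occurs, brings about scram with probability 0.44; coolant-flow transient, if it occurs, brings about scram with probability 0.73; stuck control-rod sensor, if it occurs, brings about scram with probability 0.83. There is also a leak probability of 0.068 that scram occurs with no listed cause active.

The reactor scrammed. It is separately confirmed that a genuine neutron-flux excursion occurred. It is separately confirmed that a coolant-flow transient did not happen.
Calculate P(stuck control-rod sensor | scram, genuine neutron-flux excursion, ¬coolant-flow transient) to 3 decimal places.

Under noisy-OR, P(scram | causes) = 1 − (1−0.068)·∏(1−qᵢ) over the active causes.
Weight on stuck control-rod sensor=true, given the evidence: 0.911274×0.12 = 0.109353
The normalizing constant is 0.47808×0.88 + 0.911274×0.12 = 0.530063
Posterior = 0.109353 / 0.530063 ≈ 0.206

P(stuck control-rod sensor | scram, genuine neutron-flux excursion, ¬coolant-flow transient) ≈ 0.206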